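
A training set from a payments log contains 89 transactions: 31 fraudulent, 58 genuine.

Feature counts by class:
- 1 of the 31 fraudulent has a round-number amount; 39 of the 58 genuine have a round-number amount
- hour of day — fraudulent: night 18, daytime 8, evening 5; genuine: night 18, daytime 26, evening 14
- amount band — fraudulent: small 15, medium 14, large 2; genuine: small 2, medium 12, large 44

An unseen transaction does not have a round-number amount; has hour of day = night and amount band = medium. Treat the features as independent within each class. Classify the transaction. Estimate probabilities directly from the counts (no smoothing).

fraudulent

fraudulent: (31/89) × (30/31) × (18/31) × (14/31) ≈ 0.0883911
genuine: (58/89) × (19/58) × (18/58) × (12/58) ≈ 0.0137076
Highest score → fraudulent.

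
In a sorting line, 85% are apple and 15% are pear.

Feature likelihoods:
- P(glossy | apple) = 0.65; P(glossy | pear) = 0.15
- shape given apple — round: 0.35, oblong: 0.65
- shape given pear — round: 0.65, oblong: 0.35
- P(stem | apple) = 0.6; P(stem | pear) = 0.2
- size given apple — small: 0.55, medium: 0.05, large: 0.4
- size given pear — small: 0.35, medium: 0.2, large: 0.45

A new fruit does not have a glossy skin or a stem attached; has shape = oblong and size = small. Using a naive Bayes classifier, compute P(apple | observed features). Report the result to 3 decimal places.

0.773

apple: 0.85 × (1−0.65) × 0.65 × (1−0.6) × 0.55 = 0.0425425
pear: 0.15 × (1−0.15) × 0.35 × (1−0.2) × 0.35 = 0.012495
P(apple | x) = 0.0425425 / 0.0550375 ≈ 0.773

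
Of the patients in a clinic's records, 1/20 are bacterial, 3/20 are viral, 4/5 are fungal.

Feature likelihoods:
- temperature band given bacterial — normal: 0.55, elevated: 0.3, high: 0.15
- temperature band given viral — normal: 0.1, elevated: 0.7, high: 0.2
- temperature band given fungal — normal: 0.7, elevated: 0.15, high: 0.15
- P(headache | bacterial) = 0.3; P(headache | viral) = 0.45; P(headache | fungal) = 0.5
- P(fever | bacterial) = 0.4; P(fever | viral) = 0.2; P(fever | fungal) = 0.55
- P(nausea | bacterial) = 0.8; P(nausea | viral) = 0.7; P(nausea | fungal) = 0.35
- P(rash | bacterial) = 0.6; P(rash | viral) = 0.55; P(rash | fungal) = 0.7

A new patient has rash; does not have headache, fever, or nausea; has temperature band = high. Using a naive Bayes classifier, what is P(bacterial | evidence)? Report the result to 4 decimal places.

0.0255

bacterial: 0.05 × 0.15 × (1−0.3) × (1−0.4) × (1−0.8) × 0.6 = 0.000378
viral: 0.15 × 0.2 × (1−0.45) × (1−0.2) × (1−0.7) × 0.55 = 0.002178
fungal: 0.8 × 0.15 × (1−0.5) × (1−0.55) × (1−0.35) × 0.7 = 0.012285
P(bacterial | x) = 0.000378 / 0.014841 ≈ 0.0255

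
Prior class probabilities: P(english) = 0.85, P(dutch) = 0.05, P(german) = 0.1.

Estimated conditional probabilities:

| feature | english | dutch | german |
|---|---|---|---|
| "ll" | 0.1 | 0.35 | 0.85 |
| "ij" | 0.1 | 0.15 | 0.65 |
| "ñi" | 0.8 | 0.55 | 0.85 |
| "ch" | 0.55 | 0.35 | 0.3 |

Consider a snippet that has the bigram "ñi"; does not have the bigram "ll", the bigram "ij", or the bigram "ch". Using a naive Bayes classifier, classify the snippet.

english: 0.85 × (1−0.1) × (1−0.1) × 0.8 × (1−0.55) = 0.24786
dutch: 0.05 × (1−0.35) × (1−0.15) × 0.55 × (1−0.35) = 0.0098759375
german: 0.1 × (1−0.85) × (1−0.65) × 0.85 × (1−0.3) = 0.00312375
Highest score → english.

english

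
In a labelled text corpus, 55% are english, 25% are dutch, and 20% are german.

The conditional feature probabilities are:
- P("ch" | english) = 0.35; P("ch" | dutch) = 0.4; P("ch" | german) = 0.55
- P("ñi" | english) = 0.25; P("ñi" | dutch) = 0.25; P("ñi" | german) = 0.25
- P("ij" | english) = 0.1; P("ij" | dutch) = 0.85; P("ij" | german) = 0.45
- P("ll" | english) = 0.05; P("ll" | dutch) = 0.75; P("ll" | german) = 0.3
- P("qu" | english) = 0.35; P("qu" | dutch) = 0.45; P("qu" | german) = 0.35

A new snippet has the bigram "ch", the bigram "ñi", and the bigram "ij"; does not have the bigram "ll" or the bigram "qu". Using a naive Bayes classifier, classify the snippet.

german

english: 0.55 × 0.35 × 0.25 × 0.1 × (1−0.05) × (1−0.35) = 0.00297171875
dutch: 0.25 × 0.4 × 0.25 × 0.85 × (1−0.75) × (1−0.45) = 0.002921875
german: 0.2 × 0.55 × 0.25 × 0.45 × (1−0.3) × (1−0.35) = 0.005630625
Highest score → german.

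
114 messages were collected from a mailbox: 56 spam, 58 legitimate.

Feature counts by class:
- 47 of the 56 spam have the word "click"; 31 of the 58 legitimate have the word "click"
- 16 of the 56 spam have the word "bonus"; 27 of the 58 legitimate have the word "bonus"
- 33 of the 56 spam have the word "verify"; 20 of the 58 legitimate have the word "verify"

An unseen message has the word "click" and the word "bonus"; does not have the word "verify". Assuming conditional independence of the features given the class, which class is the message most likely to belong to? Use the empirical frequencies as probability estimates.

spam: (56/114) × (47/56) × (16/56) × (23/56) ≈ 0.0483799
legitimate: (58/114) × (31/58) × (27/58) × (38/58) ≈ 0.082937
Highest score → legitimate.

legitimate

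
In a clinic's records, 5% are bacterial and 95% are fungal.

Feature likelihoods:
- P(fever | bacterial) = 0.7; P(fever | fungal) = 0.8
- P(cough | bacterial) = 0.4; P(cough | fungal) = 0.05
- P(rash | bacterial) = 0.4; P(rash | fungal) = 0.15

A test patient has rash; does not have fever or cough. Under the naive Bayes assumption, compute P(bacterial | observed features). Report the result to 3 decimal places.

0.117

bacterial: 0.05 × (1−0.7) × (1−0.4) × 0.4 = 0.0036
fungal: 0.95 × (1−0.8) × (1−0.05) × 0.15 = 0.027075
P(bacterial | x) = 0.0036 / 0.030675 ≈ 0.117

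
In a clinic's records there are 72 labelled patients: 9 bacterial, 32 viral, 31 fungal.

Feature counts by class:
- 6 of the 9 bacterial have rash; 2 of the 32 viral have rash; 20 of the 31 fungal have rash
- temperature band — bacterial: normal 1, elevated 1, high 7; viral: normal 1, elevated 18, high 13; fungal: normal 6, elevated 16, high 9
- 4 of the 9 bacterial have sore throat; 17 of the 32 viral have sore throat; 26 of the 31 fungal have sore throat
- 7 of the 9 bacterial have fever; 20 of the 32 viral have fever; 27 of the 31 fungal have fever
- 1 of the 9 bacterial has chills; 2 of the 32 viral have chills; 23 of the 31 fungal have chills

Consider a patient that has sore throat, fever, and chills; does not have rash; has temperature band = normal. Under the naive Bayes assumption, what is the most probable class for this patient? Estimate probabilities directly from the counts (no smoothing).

bacterial: (9/72) × (3/9) × (1/9) × (4/9) × (7/9) × (1/9) ≈ 0.000177818
viral: (32/72) × (30/32) × (1/32) × (17/32) × (20/32) × (2/32) ≈ 0.000270208
fungal: (31/72) × (11/31) × (6/31) × (26/31) × (27/31) × (23/31) ≈ 0.0160262
Highest score → fungal.

fungal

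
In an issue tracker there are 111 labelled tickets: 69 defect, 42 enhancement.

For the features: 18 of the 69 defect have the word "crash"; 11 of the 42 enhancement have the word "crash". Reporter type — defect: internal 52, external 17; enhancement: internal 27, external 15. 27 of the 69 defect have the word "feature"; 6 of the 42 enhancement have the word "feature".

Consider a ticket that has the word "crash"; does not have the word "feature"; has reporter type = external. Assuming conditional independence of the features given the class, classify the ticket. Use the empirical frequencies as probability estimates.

enhancement

defect: (69/111) × (18/69) × (17/69) × (42/69) ≈ 0.0243192
enhancement: (42/111) × (11/42) × (15/42) × (36/42) ≈ 0.0303365
Highest score → enhancement.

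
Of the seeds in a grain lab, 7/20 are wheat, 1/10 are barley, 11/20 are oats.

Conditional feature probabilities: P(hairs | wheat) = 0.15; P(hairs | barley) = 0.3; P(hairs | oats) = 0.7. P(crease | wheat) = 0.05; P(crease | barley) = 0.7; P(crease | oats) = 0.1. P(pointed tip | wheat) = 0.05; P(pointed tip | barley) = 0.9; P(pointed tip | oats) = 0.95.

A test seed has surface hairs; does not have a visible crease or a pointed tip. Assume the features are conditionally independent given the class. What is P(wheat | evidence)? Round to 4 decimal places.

wheat: 0.35 × 0.15 × (1−0.05) × (1−0.05) = 0.04738125
barley: 0.1 × 0.3 × (1−0.7) × (1−0.9) = 0.0009
oats: 0.55 × 0.7 × (1−0.1) × (1−0.95) = 0.017325
P(wheat | x) = 0.04738125 / 0.06560625 ≈ 0.7222

0.7222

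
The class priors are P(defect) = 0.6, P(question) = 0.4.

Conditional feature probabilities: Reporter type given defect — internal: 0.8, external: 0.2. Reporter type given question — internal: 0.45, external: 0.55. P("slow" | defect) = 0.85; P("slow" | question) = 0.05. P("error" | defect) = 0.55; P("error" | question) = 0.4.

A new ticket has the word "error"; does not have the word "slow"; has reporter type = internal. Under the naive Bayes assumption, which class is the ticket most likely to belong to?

defect: 0.6 × 0.8 × (1−0.85) × 0.55 = 0.0396
question: 0.4 × 0.45 × (1−0.05) × 0.4 = 0.0684
Highest score → question.

question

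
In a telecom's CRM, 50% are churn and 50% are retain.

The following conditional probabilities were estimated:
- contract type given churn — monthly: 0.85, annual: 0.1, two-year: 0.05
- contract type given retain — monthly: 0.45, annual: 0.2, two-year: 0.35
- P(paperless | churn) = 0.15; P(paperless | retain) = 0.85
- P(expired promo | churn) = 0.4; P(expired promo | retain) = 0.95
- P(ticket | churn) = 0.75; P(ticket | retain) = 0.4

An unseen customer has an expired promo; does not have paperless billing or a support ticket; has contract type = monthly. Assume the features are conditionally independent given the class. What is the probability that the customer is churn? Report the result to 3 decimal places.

churn: 0.5 × 0.85 × (1−0.15) × 0.4 × (1−0.75) = 0.036125
retain: 0.5 × 0.45 × (1−0.85) × 0.95 × (1−0.4) = 0.0192375
P(churn | x) = 0.036125 / 0.0553625 ≈ 0.653

0.653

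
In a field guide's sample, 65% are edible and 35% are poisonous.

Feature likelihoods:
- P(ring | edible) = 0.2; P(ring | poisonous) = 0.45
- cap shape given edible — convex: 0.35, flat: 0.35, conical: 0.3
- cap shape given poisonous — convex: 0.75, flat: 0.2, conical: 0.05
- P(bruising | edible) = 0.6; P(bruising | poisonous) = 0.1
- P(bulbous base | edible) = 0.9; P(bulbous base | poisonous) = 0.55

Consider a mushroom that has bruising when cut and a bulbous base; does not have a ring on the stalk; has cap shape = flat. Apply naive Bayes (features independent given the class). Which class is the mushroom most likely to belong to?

edible

edible: 0.65 × (1−0.2) × 0.35 × 0.6 × 0.9 = 0.09828
poisonous: 0.35 × (1−0.45) × 0.2 × 0.1 × 0.55 = 0.0021175
Highest score → edible.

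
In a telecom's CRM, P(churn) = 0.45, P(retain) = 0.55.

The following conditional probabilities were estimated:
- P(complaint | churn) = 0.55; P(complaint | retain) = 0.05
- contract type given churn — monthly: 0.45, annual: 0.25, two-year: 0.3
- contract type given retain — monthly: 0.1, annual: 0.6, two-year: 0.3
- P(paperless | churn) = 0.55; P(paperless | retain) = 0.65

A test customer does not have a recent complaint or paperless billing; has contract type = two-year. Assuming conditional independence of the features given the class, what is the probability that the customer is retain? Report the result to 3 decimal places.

churn: 0.45 × (1−0.55) × 0.3 × (1−0.55) = 0.0273375
retain: 0.55 × (1−0.05) × 0.3 × (1−0.65) = 0.0548625
P(retain | x) = 0.0548625 / 0.0822 ≈ 0.667

0.667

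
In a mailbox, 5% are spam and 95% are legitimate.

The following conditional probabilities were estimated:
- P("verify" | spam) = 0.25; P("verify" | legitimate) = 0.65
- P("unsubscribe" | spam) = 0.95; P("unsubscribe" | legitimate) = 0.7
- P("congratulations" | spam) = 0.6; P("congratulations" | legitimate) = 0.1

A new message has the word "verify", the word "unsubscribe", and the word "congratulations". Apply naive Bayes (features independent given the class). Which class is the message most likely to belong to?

legitimate

spam: 0.05 × 0.25 × 0.95 × 0.6 = 0.007125
legitimate: 0.95 × 0.65 × 0.7 × 0.1 = 0.043225
Highest score → legitimate.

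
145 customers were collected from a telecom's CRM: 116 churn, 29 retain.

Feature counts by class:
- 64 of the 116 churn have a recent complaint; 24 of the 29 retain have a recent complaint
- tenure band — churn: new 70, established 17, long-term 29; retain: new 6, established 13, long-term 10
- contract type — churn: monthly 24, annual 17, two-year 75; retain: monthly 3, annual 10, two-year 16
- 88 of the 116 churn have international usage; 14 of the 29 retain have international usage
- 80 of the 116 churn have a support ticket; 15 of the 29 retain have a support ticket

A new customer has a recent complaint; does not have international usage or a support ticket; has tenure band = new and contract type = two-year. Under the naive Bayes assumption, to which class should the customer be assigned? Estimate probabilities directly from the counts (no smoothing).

churn

churn: (116/145) × (64/116) × (70/116) × (75/116) × (28/116) × (36/116) ≈ 0.0129003
retain: (29/145) × (24/29) × (6/29) × (16/29) × (15/29) × (14/29) ≈ 0.00471782
Highest score → churn.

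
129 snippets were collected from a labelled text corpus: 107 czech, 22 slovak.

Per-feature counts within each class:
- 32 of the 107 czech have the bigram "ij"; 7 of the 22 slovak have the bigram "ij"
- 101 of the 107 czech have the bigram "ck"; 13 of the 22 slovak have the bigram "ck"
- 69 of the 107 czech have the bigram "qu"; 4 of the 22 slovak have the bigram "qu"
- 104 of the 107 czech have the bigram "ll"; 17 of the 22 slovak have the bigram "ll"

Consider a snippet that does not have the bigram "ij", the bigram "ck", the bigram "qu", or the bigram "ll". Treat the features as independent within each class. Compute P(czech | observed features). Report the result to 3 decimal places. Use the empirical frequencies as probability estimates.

0.035

czech: (107/129) × (75/107) × (6/107) × (38/107) × (3/107) ≈ 0.000324621
slovak: (22/129) × (15/22) × (9/22) × (18/22) × (5/22) ≈ 0.00884542
P(czech | x) = 0.000324621 / 0.009170041 ≈ 0.035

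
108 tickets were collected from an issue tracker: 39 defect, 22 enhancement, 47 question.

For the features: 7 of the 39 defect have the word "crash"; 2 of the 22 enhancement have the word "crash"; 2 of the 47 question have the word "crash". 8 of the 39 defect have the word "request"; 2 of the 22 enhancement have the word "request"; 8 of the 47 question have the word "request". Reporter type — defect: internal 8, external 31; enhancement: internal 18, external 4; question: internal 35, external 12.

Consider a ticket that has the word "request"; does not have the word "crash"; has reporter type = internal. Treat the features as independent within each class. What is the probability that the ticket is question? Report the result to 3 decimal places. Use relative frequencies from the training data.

0.668

defect: (39/108) × (32/39) × (8/39) × (8/39) ≈ 0.0124674
enhancement: (22/108) × (20/22) × (2/22) × (18/22) ≈ 0.0137741
question: (47/108) × (45/47) × (8/47) × (35/47) ≈ 0.0528142
P(question | x) = 0.0528142 / 0.0790557 ≈ 0.668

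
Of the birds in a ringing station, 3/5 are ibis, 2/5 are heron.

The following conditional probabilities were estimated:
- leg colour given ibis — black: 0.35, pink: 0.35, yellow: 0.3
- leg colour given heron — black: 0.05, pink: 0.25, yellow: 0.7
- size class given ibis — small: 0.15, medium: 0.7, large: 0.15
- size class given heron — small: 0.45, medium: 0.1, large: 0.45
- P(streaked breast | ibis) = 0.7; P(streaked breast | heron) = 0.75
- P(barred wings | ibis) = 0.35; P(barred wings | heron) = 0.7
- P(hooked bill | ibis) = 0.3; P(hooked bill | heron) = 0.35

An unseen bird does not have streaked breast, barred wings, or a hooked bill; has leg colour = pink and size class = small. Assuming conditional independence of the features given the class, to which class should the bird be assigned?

ibis: 0.6 × 0.35 × 0.15 × (1−0.7) × (1−0.35) × (1−0.3) = 0.00429975
heron: 0.4 × 0.25 × 0.45 × (1−0.75) × (1−0.7) × (1−0.35) = 0.00219375
Highest score → ibis.

ibis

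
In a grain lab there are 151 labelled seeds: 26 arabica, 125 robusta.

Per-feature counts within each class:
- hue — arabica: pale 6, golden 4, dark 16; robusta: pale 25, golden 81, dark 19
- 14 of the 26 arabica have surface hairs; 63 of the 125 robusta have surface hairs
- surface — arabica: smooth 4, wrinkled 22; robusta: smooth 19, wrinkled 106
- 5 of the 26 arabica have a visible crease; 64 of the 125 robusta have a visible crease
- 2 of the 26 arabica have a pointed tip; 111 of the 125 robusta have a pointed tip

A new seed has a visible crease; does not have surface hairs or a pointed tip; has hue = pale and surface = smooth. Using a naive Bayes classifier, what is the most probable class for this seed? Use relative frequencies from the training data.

arabica: (26/151) × (6/26) × (12/26) × (4/26) × (5/26) × (24/26) ≈ 0.000500845
robusta: (125/151) × (25/125) × (62/125) × (19/125) × (64/125) × (14/125) ≈ 0.000715775
Highest score → robusta.

robusta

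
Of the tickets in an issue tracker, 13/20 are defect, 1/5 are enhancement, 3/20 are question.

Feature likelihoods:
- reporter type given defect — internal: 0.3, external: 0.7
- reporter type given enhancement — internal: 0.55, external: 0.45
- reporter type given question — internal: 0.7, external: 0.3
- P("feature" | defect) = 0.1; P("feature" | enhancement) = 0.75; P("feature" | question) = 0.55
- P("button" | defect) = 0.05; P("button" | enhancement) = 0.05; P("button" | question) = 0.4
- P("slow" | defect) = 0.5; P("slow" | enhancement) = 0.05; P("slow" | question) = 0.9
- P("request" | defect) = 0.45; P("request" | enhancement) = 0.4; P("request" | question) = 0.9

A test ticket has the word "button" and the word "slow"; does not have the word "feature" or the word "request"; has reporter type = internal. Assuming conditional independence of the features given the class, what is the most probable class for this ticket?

defect

defect: 0.65 × 0.3 × (1−0.1) × 0.05 × 0.5 × (1−0.45) = 0.002413125
enhancement: 0.2 × 0.55 × (1−0.75) × 0.05 × 0.05 × (1−0.4) = 0.00004125
question: 0.15 × 0.7 × (1−0.55) × 0.4 × 0.9 × (1−0.9) = 0.001701
Highest score → defect.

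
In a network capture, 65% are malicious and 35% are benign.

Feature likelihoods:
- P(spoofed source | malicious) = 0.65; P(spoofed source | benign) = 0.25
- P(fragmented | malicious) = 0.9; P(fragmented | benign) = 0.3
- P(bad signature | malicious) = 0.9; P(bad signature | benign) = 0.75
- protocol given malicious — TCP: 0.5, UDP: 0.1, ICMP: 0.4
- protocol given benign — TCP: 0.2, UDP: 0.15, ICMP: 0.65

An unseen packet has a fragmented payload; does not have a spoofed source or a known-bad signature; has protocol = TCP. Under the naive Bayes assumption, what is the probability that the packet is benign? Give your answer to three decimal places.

0.278

malicious: 0.65 × (1−0.65) × 0.9 × (1−0.9) × 0.5 = 0.0102375
benign: 0.35 × (1−0.25) × 0.3 × (1−0.75) × 0.2 = 0.0039375
P(benign | x) = 0.0039375 / 0.014175 ≈ 0.278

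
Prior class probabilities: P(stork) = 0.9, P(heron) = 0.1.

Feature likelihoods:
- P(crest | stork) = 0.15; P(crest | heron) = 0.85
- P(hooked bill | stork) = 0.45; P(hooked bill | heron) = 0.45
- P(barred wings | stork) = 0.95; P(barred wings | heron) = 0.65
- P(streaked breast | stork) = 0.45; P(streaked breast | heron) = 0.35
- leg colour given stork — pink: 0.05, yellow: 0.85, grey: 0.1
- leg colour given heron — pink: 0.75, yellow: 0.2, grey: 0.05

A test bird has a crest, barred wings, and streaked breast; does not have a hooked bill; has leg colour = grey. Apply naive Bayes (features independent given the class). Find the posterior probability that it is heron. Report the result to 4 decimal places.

0.1435

stork: 0.9 × 0.15 × (1−0.45) × 0.95 × 0.45 × 0.1 = 0.0031741875
heron: 0.1 × 0.85 × (1−0.45) × 0.65 × 0.35 × 0.05 = 0.00053178125
P(heron | x) = 0.00053178125 / 0.00370596875 ≈ 0.1435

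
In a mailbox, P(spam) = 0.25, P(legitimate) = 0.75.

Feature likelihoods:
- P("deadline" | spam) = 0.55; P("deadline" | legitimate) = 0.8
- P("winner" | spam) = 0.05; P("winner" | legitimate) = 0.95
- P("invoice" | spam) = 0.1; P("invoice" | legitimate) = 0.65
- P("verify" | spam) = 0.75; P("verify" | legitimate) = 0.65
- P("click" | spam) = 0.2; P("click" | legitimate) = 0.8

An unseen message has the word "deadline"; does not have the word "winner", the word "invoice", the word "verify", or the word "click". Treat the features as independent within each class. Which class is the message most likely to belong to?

spam: 0.25 × 0.55 × (1−0.05) × (1−0.1) × (1−0.75) × (1−0.2) = 0.0235125
legitimate: 0.75 × 0.8 × (1−0.95) × (1−0.65) × (1−0.65) × (1−0.8) = 0.000735
Highest score → spam.

spam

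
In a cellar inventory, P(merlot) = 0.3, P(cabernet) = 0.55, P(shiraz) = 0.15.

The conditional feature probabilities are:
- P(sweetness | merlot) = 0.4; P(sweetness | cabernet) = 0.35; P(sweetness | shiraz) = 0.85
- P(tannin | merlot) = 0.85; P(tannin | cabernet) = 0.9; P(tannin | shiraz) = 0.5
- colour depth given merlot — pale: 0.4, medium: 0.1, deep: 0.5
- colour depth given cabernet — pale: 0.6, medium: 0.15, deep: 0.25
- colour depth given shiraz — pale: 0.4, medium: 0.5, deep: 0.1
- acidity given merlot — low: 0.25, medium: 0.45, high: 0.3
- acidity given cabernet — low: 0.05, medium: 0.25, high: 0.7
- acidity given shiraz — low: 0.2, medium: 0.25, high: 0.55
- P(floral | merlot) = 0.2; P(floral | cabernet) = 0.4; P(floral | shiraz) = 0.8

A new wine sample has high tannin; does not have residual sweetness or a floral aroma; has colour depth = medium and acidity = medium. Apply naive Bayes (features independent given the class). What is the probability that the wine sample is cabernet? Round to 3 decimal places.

merlot: 0.3 × (1−0.4) × 0.85 × 0.1 × 0.45 × (1−0.2) = 0.005508
cabernet: 0.55 × (1−0.35) × 0.9 × 0.15 × 0.25 × (1−0.4) = 0.007239375
shiraz: 0.15 × (1−0.85) × 0.5 × 0.5 × 0.25 × (1−0.8) = 0.00028125
P(cabernet | x) = 0.007239375 / 0.013028625 ≈ 0.556

0.556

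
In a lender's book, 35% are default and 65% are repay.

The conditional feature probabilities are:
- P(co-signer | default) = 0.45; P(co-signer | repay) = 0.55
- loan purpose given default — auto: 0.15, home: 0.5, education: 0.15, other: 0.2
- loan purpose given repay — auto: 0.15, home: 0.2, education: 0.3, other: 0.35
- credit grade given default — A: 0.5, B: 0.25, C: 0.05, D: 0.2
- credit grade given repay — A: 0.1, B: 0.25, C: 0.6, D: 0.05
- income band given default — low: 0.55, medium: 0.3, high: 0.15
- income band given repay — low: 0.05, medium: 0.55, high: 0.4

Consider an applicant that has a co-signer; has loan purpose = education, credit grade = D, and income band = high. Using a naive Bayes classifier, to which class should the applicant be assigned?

default: 0.35 × 0.45 × 0.15 × 0.2 × 0.15 = 0.00070875
repay: 0.65 × 0.55 × 0.3 × 0.05 × 0.4 = 0.002145
Highest score → repay.

repay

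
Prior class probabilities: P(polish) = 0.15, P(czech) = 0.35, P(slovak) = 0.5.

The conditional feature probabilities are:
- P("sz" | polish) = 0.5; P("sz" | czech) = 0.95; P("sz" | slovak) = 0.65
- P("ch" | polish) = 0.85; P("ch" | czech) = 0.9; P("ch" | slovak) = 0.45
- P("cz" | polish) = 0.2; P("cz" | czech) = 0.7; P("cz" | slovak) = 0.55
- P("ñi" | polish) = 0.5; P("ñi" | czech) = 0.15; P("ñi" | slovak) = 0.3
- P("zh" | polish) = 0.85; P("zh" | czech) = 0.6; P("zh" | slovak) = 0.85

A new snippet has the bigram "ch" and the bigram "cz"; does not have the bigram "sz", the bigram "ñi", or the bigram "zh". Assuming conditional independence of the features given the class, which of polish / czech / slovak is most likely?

polish: 0.15 × (1−0.5) × 0.85 × 0.2 × (1−0.5) × (1−0.85) = 0.00095625
czech: 0.35 × (1−0.95) × 0.9 × 0.7 × (1−0.15) × (1−0.6) = 0.0037485
slovak: 0.5 × (1−0.65) × 0.45 × 0.55 × (1−0.3) × (1−0.85) = 0.0045478125
Highest score → slovak.

slovak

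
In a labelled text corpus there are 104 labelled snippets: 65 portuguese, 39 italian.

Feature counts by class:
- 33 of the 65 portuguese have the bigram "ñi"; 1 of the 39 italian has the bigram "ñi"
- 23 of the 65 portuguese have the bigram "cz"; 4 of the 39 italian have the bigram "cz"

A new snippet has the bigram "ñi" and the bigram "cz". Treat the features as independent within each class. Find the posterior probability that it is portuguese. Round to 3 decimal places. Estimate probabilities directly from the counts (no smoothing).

portuguese: (65/104) × (33/65) × (23/65) ≈ 0.112278
italian: (39/104) × (1/39) × (4/39) ≈ 0.000986193
P(portuguese | x) = 0.112278 / 0.113264193 ≈ 0.991

0.991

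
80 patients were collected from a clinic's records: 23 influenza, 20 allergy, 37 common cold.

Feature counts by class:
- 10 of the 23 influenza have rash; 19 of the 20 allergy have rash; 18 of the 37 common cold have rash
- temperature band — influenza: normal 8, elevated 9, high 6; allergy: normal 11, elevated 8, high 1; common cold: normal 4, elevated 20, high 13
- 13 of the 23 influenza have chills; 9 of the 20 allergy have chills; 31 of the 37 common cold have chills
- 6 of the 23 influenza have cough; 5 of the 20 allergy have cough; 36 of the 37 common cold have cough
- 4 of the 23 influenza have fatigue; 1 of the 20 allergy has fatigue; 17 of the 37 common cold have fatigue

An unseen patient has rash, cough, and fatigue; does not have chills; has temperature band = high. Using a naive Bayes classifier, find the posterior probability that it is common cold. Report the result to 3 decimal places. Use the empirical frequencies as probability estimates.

0.888

influenza: (23/80) × (10/23) × (6/23) × (10/23) × (6/23) × (4/23) ≈ 0.000643222
allergy: (20/80) × (19/20) × (1/20) × (11/20) × (5/20) × (1/20) = 0.000081640625
common cold: (37/80) × (18/37) × (13/37) × (6/37) × (36/37) × (17/37) ≈ 0.00573088
P(common cold | x) = 0.00573088 / 0.006455742625 ≈ 0.888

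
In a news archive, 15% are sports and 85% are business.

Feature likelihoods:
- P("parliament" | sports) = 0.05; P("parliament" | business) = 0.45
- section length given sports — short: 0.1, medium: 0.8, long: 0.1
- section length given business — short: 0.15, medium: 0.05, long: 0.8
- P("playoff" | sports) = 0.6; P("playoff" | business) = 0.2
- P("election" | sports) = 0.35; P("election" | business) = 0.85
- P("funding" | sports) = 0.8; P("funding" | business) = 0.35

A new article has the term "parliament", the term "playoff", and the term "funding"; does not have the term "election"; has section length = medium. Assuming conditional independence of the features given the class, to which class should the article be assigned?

sports: 0.15 × 0.05 × 0.8 × 0.6 × (1−0.35) × 0.8 = 0.001872
business: 0.85 × 0.45 × 0.05 × 0.2 × (1−0.85) × 0.35 = 0.0002008125
Highest score → sports.

sports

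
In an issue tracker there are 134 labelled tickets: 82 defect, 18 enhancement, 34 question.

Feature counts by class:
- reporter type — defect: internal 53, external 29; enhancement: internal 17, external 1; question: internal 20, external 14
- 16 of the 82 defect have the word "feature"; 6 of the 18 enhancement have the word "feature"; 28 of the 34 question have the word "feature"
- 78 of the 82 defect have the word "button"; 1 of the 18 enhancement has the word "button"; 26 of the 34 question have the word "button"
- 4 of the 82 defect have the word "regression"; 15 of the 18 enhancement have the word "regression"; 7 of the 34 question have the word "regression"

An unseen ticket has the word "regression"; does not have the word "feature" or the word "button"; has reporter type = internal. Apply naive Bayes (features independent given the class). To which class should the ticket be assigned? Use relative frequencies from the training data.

defect: (82/134) × (53/82) × (66/82) × (4/82) × (4/82) ≈ 0.000757519
enhancement: (18/134) × (17/18) × (12/18) × (17/18) × (15/18) ≈ 0.0665653
question: (34/134) × (20/34) × (6/34) × (8/34) × (7/34) ≈ 0.00127593
Highest score → enhancement.

enhancement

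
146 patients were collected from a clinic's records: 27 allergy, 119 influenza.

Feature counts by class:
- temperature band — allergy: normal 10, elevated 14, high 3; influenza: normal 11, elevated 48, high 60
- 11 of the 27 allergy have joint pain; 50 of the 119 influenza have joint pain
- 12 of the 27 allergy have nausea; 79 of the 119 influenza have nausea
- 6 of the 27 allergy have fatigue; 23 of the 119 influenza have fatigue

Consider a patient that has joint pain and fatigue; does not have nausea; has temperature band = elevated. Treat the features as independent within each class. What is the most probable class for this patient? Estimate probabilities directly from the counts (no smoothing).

allergy: (27/146) × (14/27) × (11/27) × (15/27) × (6/27) ≈ 0.00482302
influenza: (119/146) × (48/119) × (50/119) × (40/119) × (23/119) ≈ 0.0089744
Highest score → influenza.

influenza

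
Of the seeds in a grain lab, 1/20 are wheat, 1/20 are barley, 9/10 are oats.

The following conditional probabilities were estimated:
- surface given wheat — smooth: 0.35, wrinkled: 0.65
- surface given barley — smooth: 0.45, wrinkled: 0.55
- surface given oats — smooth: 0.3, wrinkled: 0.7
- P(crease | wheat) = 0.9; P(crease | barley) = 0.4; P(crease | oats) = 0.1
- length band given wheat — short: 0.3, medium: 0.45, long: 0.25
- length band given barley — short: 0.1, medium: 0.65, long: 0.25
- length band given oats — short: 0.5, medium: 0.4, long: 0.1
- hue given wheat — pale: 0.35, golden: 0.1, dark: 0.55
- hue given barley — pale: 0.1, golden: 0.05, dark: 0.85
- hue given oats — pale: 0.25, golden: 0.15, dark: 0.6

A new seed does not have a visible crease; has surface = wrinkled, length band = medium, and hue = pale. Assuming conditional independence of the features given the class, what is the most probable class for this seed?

wheat: 0.05 × 0.65 × (1−0.9) × 0.45 × 0.35 = 0.000511875
barley: 0.05 × 0.55 × (1−0.4) × 0.65 × 0.1 = 0.0010725
oats: 0.9 × 0.7 × (1−0.1) × 0.4 × 0.25 = 0.0567
Highest score → oats.

oats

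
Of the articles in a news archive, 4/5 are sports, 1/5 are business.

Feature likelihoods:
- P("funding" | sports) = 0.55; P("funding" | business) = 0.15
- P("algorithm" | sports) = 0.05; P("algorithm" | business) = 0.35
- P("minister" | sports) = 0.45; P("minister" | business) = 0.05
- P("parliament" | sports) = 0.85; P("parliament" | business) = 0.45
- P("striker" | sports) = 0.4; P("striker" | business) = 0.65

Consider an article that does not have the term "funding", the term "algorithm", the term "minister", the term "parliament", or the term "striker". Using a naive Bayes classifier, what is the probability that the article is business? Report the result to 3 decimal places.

sports: 0.8 × (1−0.55) × (1−0.05) × (1−0.45) × (1−0.85) × (1−0.4) = 0.016929
business: 0.2 × (1−0.15) × (1−0.35) × (1−0.05) × (1−0.45) × (1−0.65) = 0.0202076875
P(business | x) = 0.0202076875 / 0.0371366875 ≈ 0.544

0.544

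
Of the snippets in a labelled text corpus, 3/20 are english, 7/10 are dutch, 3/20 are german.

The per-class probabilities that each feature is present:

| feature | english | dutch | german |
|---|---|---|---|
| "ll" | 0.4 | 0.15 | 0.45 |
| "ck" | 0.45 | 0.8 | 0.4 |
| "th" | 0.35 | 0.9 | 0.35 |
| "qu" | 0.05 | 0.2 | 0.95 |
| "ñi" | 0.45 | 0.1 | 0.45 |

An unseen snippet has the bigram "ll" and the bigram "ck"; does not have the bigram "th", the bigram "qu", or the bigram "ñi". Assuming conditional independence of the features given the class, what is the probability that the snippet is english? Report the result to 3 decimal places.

english: 0.15 × 0.4 × 0.45 × (1−0.35) × (1−0.05) × (1−0.45) = 0.009169875
dutch: 0.7 × 0.15 × 0.8 × (1−0.9) × (1−0.2) × (1−0.1) = 0.006048
german: 0.15 × 0.45 × 0.4 × (1−0.35) × (1−0.95) × (1−0.45) = 0.000482625
P(english | x) = 0.009169875 / 0.0157005 ≈ 0.584

0.584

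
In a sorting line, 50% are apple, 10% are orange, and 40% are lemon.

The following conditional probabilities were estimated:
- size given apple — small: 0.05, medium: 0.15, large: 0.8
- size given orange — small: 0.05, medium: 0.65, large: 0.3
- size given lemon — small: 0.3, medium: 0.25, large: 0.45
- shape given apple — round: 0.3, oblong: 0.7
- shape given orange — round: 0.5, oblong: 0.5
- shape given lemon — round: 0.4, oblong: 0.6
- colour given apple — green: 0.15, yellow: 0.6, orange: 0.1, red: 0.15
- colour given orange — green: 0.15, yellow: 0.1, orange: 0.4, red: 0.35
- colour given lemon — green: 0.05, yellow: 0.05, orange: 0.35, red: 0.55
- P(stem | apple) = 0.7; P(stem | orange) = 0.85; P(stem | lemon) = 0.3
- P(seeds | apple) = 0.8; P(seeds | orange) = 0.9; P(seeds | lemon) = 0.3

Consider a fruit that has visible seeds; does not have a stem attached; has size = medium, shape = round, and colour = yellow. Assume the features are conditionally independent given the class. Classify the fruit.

apple

apple: 0.5 × 0.15 × 0.3 × 0.6 × (1−0.7) × 0.8 = 0.00324
orange: 0.1 × 0.65 × 0.5 × 0.1 × (1−0.85) × 0.9 = 0.00043875
lemon: 0.4 × 0.25 × 0.4 × 0.05 × (1−0.3) × 0.3 = 0.00042
Highest score → apple.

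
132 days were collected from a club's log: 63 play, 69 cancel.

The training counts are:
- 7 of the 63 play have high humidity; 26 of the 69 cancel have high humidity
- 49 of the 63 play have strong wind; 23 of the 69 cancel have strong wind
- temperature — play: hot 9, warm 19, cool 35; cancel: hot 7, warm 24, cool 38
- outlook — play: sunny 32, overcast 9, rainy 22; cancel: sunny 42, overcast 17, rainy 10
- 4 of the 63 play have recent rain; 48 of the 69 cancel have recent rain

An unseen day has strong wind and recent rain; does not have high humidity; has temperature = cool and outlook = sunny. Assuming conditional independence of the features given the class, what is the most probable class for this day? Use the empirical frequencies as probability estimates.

play: (63/132) × (56/63) × (49/63) × (35/63) × (32/63) × (4/63) ≈ 0.00591189
cancel: (69/132) × (43/69) × (23/69) × (38/69) × (42/69) × (48/69) ≈ 0.0253221
Highest score → cancel.

cancel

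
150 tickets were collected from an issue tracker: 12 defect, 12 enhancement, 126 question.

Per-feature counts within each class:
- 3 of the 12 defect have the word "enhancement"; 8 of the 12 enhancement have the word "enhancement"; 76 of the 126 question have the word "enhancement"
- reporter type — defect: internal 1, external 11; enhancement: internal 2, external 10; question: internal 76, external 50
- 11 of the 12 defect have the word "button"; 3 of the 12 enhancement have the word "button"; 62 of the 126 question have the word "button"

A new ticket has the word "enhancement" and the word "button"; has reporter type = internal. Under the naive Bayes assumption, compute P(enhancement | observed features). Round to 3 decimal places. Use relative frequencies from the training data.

0.014

defect: (12/150) × (3/12) × (1/12) × (11/12) ≈ 0.00152778
enhancement: (12/150) × (8/12) × (2/12) × (3/12) ≈ 0.00222222
question: (126/150) × (76/126) × (76/126) × (62/126) ≈ 0.150379
P(enhancement | x) = 0.00222222 / 0.154129 ≈ 0.014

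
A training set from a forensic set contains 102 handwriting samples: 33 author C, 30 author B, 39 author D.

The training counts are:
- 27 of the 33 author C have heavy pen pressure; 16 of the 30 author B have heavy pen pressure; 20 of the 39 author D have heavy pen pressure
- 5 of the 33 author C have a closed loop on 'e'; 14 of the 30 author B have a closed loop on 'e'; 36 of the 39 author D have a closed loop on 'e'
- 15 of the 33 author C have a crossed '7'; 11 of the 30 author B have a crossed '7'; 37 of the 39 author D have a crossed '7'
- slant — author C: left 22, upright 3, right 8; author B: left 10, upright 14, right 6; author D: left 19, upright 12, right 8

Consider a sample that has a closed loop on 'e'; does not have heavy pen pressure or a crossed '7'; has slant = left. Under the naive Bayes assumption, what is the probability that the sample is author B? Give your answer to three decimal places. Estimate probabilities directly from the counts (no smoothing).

0.642

author C: (33/102) × (6/33) × (5/33) × (18/33) × (22/33) ≈ 0.00324097
author B: (30/102) × (14/30) × (14/30) × (19/30) × (10/30) ≈ 0.0135221
author D: (39/102) × (19/39) × (36/39) × (2/39) × (19/39) ≈ 0.00429582
P(author B | x) = 0.0135221 / 0.02105889 ≈ 0.642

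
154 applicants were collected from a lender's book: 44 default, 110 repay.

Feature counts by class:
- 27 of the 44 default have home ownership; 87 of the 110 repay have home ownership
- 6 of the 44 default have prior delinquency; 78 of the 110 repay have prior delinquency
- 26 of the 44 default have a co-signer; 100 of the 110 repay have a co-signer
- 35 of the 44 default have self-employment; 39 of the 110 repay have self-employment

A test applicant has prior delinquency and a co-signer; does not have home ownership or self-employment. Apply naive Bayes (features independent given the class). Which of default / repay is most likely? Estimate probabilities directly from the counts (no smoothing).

repay

default: (44/154) × (17/44) × (6/44) × (26/44) × (9/44) ≈ 0.00181944
repay: (110/154) × (23/110) × (78/110) × (100/110) × (71/110) ≈ 0.0621415
Highest score → repay.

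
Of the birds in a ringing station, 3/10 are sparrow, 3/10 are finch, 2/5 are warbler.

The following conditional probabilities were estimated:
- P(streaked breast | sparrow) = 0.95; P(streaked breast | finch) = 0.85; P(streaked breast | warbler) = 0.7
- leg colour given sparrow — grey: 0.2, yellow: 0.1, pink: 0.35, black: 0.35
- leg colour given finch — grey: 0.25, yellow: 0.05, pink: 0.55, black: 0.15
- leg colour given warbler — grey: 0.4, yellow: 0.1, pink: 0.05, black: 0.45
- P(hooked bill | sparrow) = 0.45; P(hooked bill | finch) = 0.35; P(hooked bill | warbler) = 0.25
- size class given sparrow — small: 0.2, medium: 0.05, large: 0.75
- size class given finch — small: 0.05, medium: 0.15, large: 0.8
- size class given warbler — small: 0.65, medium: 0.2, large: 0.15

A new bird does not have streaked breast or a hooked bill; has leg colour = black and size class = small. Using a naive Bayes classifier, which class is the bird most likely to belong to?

warbler

sparrow: 0.3 × (1−0.95) × 0.35 × (1−0.45) × 0.2 = 0.0005775
finch: 0.3 × (1−0.85) × 0.15 × (1−0.35) × 0.05 = 0.000219375
warbler: 0.4 × (1−0.7) × 0.45 × (1−0.25) × 0.65 = 0.026325
Highest score → warbler.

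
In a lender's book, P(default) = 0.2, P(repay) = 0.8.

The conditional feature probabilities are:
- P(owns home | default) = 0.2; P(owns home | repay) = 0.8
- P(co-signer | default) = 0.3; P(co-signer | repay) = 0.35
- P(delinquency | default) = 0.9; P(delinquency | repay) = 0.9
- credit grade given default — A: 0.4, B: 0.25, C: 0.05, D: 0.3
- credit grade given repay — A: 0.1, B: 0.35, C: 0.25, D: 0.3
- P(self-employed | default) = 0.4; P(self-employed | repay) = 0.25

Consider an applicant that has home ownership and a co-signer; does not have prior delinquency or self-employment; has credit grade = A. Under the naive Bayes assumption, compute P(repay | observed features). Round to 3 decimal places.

default: 0.2 × 0.2 × 0.3 × (1−0.9) × 0.4 × (1−0.4) = 0.000288
repay: 0.8 × 0.8 × 0.35 × (1−0.9) × 0.1 × (1−0.25) = 0.00168
P(repay | x) = 0.00168 / 0.001968 ≈ 0.854

0.854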